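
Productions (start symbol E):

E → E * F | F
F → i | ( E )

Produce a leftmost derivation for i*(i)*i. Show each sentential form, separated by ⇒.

E ⇒ E*F ⇒ E*F*F ⇒ F*F*F ⇒ i*F*F ⇒ i*(E)*F ⇒ i*(F)*F ⇒ i*(i)*F ⇒ i*(i)*i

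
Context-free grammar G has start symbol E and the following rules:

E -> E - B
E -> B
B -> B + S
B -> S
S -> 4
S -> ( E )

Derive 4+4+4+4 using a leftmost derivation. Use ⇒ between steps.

E ⇒ B ⇒ B+S ⇒ B+S+S ⇒ B+S+S+S ⇒ S+S+S+S ⇒ 4+S+S+S ⇒ 4+4+S+S ⇒ 4+4+4+S ⇒ 4+4+4+4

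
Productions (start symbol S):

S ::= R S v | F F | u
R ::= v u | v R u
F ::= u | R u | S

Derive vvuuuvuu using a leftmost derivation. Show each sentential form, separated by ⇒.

S ⇒ FF ⇒ RuF ⇒ vRuuF ⇒ vvuuuF ⇒ vvuuuRu ⇒ vvuuuvuu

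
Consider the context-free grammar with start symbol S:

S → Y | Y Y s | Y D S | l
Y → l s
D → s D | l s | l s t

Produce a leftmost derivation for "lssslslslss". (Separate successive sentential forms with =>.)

S => YDS => lsDS => lssDS => lsssDS => lssslsS => lssslsYYs => lssslslsYs => lssslslslss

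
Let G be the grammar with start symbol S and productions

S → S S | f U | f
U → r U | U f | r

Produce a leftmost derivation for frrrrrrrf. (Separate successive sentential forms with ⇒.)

S ⇒ fU   [S → f U]
fU ⇒ frU   [U → r U]
frU ⇒ frrU   [U → r U]
frrU ⇒ frrUf   [U → U f]
frrUf ⇒ frrrUf   [U → r U]
frrrUf ⇒ frrrrUf   [U → r U]
frrrrUf ⇒ frrrrrUf   [U → r U]
frrrrrUf ⇒ frrrrrrUf   [U → r U]
frrrrrrUf ⇒ frrrrrrrf   [U → r]

S ⇒ fU ⇒ frU ⇒ frrU ⇒ frrUf ⇒ frrrUf ⇒ frrrrUf ⇒ frrrrrUf ⇒ frrrrrrUf ⇒ frrrrrrrf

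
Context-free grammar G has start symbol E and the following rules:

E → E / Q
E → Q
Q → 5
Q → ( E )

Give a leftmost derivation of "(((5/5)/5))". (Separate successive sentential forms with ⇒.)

E ⇒ Q   [E → Q]
Q ⇒ (E)   [Q → ( E )]
(E) ⇒ (Q)   [E → Q]
(Q) ⇒ ((E))   [Q → ( E )]
((E)) ⇒ ((E/Q))   [E → E / Q]
((E/Q)) ⇒ ((Q/Q))   [E → Q]
((Q/Q)) ⇒ (((E)/Q))   [Q → ( E )]
(((E)/Q)) ⇒ (((E/Q)/Q))   [E → E / Q]
(((E/Q)/Q)) ⇒ (((Q/Q)/Q))   [E → Q]
(((Q/Q)/Q)) ⇒ (((5/Q)/Q))   [Q → 5]
(((5/Q)/Q)) ⇒ (((5/5)/Q))   [Q → 5]
(((5/5)/Q)) ⇒ (((5/5)/5))   [Q → 5]

E ⇒ Q ⇒ (E) ⇒ (Q) ⇒ ((E)) ⇒ ((E/Q)) ⇒ ((Q/Q)) ⇒ (((E)/Q)) ⇒ (((E/Q)/Q)) ⇒ (((Q/Q)/Q)) ⇒ (((5/Q)/Q)) ⇒ (((5/5)/Q)) ⇒ (((5/5)/5))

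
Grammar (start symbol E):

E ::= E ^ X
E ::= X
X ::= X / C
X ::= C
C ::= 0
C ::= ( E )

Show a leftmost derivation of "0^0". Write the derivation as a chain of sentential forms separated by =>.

E=>E^X=>X^X=>C^X=>0^X=>0^C=>0^0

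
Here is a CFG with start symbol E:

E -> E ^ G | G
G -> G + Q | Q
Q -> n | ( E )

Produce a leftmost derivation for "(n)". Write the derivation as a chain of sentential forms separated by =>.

E => G   [E -> G]
G => Q   [G -> Q]
Q => (E)   [Q -> ( E )]
(E) => (G)   [E -> G]
(G) => (Q)   [G -> Q]
(Q) => (n)   [Q -> n]

E=>G=>Q=>(E)=>(G)=>(Q)=>(n)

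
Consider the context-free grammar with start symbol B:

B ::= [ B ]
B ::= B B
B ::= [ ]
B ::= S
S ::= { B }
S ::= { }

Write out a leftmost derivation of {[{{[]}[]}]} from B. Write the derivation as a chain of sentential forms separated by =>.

B=>S=>{B}=>{[B]}=>{[S]}=>{[{B}]}=>{[{BB}]}=>{[{SB}]}=>{[{{B}B}]}=>{[{{[]}B}]}=>{[{{[]}[]}]}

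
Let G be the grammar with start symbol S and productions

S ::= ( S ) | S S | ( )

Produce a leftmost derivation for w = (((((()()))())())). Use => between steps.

S=>(S)=>((S))=>((SS))=>(((S)S))=>(((SS)S))=>((((S)S)S))=>(((((S))S)S))=>(((((SS))S)S))=>(((((()S))S)S))=>(((((()()))S)S))=>(((((()()))())S))=>(((((()()))())()))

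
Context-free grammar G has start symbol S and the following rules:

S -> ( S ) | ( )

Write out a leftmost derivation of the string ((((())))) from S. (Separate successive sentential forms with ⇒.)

S ⇒ (S) ⇒ ((S)) ⇒ (((S))) ⇒ ((((S)))) ⇒ ((((()))))

S ⇒ (S)   [S -> ( S )]
(S) ⇒ ((S))   [S -> ( S )]
((S)) ⇒ (((S)))   [S -> ( S )]
(((S))) ⇒ ((((S))))   [S -> ( S )]
((((S)))) ⇒ ((((()))))   [S -> ( )]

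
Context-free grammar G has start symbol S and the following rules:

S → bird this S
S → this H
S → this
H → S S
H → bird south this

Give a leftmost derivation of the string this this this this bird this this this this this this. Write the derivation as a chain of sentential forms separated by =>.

S => this H => this S S => this this H S => this this S S S => this this this S S => this this this this H S => this this this this S S S => this this this this bird this S S S => this this this this bird this this H S S => this this this this bird this this S S S S => this this this this bird this this this S S S => this this this this bird this this this this S S => this this this this bird this this this this this S => this this this this bird this this this this this this

S => this H   [S → this H]
this H => this S S   [H → S S]
this S S => this this H S   [S → this H]
this this H S => this this S S S   [H → S S]
this this S S S => this this this S S   [S → this]
this this this S S => this this this this H S   [S → this H]
this this this this H S => this this this this S S S   [H → S S]
this this this this S S S => this this this this bird this S S S   [S → bird this S]
this this this this bird this S S S => this this this this bird this this H S S   [S → this H]
this this this this bird this this H S S => this this this this bird this this S S S S   [H → S S]
this this this this bird this this S S S S => this this this this bird this this this S S S   [S → this]
this this this this bird this this this S S S => this this this this bird this this this this S S   [S → this]
this this this this bird this this this this S S => this this this this bird this this this this this S   [S → this]
this this this this bird this this this this this S => this this this this bird this this this this this this   [S → this]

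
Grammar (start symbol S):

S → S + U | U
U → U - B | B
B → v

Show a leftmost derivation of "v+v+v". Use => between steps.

S=>S+U=>S+U+U=>U+U+U=>B+U+U=>v+U+U=>v+B+U=>v+v+U=>v+v+B=>v+v+v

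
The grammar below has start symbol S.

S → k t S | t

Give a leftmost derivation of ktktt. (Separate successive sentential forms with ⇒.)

S ⇒ ktS ⇒ ktktS ⇒ ktktt

S ⇒ ktS   [S → k t S]
ktS ⇒ ktktS   [S → k t S]
ktktS ⇒ ktktt   [S → t]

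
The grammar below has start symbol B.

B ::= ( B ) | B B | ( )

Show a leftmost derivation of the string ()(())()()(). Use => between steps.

B => BB => BBB => ()BB => ()BBB => ()BBBB => ()(B)BBB => ()(())BBB => ()(())()BB => ()(())()()B => ()(())()()()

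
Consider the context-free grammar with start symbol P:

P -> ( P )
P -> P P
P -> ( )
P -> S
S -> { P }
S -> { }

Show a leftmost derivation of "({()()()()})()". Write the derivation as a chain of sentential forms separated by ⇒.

P ⇒ PP   [P -> P P]
PP ⇒ (P)P   [P -> ( P )]
(P)P ⇒ (S)P   [P -> S]
(S)P ⇒ ({P})P   [S -> { P }]
({P})P ⇒ ({PP})P   [P -> P P]
({PP})P ⇒ ({PPP})P   [P -> P P]
({PPP})P ⇒ ({PPPP})P   [P -> P P]
({PPPP})P ⇒ ({()PPP})P   [P -> ( )]
({()PPP})P ⇒ ({()()PP})P   [P -> ( )]
({()()PP})P ⇒ ({()()()P})P   [P -> ( )]
({()()()P})P ⇒ ({()()()()})P   [P -> ( )]
({()()()()})P ⇒ ({()()()()})()   [P -> ( )]

P⇒PP⇒(P)P⇒(S)P⇒({P})P⇒({PP})P⇒({PPP})P⇒({PPPP})P⇒({()PPP})P⇒({()()PP})P⇒({()()()P})P⇒({()()()()})P⇒({()()()()})()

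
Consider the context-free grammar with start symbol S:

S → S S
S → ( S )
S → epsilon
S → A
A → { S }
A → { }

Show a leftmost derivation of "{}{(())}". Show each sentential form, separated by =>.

S => SS => AS => {S}S => {}S => {}A => {}{S} => {}{(S)} => {}{((S))} => {}{(())}

S => SS   [S → S S]
SS => AS   [S → A]
AS => {S}S   [A → { S }]
{S}S => {}S   [S → epsilon]
{}S => {}A   [S → A]
{}A => {}{S}   [A → { S }]
{}{S} => {}{(S)}   [S → ( S )]
{}{(S)} => {}{((S))}   [S → ( S )]
{}{((S))} => {}{(())}   [S → epsilon]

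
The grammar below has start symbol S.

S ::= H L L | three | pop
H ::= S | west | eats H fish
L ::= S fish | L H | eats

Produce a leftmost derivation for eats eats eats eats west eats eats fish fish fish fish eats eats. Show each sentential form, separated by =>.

S => H L L => eats H fish L L => eats eats H fish fish L L => eats eats eats H fish fish fish L L => eats eats eats eats H fish fish fish fish L L => eats eats eats eats S fish fish fish fish L L => eats eats eats eats H L L fish fish fish fish L L => eats eats eats eats west L L fish fish fish fish L L => eats eats eats eats west eats L fish fish fish fish L L => eats eats eats eats west eats eats fish fish fish fish L L => eats eats eats eats west eats eats fish fish fish fish eats L => eats eats eats eats west eats eats fish fish fish fish eats eats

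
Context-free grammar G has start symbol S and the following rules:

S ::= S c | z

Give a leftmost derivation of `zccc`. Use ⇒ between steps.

S ⇒ Sc ⇒ Scc ⇒ Sccc ⇒ zccc

S ⇒ Sc   [S ::= S c]
Sc ⇒ Scc   [S ::= S c]
Scc ⇒ Sccc   [S ::= S c]
Sccc ⇒ zccc   [S ::= z]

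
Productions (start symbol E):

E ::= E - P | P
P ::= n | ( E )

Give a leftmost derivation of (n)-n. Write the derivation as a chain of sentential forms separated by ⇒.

E ⇒ E-P   [E ::= E - P]
E-P ⇒ P-P   [E ::= P]
P-P ⇒ (E)-P   [P ::= ( E )]
(E)-P ⇒ (P)-P   [E ::= P]
(P)-P ⇒ (n)-P   [P ::= n]
(n)-P ⇒ (n)-n   [P ::= n]

E⇒E-P⇒P-P⇒(E)-P⇒(P)-P⇒(n)-P⇒(n)-n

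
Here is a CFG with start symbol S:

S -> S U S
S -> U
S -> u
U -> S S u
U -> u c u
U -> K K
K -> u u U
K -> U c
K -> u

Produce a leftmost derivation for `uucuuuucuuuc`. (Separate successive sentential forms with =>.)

S=>U=>KK=>uK=>uUc=>uSSuc=>uSUSSuc=>uUUSSuc=>uucuUSSuc=>uucuKKSSuc=>uucuuKSSuc=>uucuuuSSuc=>uucuuuUSuc=>uucuuuucuSuc=>uucuuuucuuuc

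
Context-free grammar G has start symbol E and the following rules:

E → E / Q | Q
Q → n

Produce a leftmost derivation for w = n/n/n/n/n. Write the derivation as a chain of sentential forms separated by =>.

E => E/Q   [E → E / Q]
E/Q => E/Q/Q   [E → E / Q]
E/Q/Q => E/Q/Q/Q   [E → E / Q]
E/Q/Q/Q => E/Q/Q/Q/Q   [E → E / Q]
E/Q/Q/Q/Q => Q/Q/Q/Q/Q   [E → Q]
Q/Q/Q/Q/Q => n/Q/Q/Q/Q   [Q → n]
n/Q/Q/Q/Q => n/n/Q/Q/Q   [Q → n]
n/n/Q/Q/Q => n/n/n/Q/Q   [Q → n]
n/n/n/Q/Q => n/n/n/n/Q   [Q → n]
n/n/n/n/Q => n/n/n/n/n   [Q → n]

E => E/Q => E/Q/Q => E/Q/Q/Q => E/Q/Q/Q/Q => Q/Q/Q/Q/Q => n/Q/Q/Q/Q => n/n/Q/Q/Q => n/n/n/Q/Q => n/n/n/n/Q => n/n/n/n/n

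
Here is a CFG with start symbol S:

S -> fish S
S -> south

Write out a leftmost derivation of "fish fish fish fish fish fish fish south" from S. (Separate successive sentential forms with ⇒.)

S ⇒ fish S   [S -> fish S]
fish S ⇒ fish fish S   [S -> fish S]
fish fish S ⇒ fish fish fish S   [S -> fish S]
fish fish fish S ⇒ fish fish fish fish S   [S -> fish S]
fish fish fish fish S ⇒ fish fish fish fish fish S   [S -> fish S]
fish fish fish fish fish S ⇒ fish fish fish fish fish fish S   [S -> fish S]
fish fish fish fish fish fish S ⇒ fish fish fish fish fish fish fish S   [S -> fish S]
fish fish fish fish fish fish fish S ⇒ fish fish fish fish fish fish fish south   [S -> south]

S ⇒ fish S ⇒ fish fish S ⇒ fish fish fish S ⇒ fish fish fish fish S ⇒ fish fish fish fish fish S ⇒ fish fish fish fish fish fish S ⇒ fish fish fish fish fish fish fish S ⇒ fish fish fish fish fish fish fish south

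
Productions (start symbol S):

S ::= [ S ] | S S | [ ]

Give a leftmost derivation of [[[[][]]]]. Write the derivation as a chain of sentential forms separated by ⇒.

S ⇒ [S] ⇒ [[S]] ⇒ [[[S]]] ⇒ [[[SS]]] ⇒ [[[[]S]]] ⇒ [[[[][]]]]

S ⇒ [S]   [S ::= [ S ]]
[S] ⇒ [[S]]   [S ::= [ S ]]
[[S]] ⇒ [[[S]]]   [S ::= [ S ]]
[[[S]]] ⇒ [[[SS]]]   [S ::= S S]
[[[SS]]] ⇒ [[[[]S]]]   [S ::= [ ]]
[[[[]S]]] ⇒ [[[[][]]]]   [S ::= [ ]]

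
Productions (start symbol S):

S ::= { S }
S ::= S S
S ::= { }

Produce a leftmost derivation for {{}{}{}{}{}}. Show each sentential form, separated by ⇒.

S ⇒ {S}   [S ::= { S }]
{S} ⇒ {SS}   [S ::= S S]
{SS} ⇒ {SSS}   [S ::= S S]
{SSS} ⇒ {SSSS}   [S ::= S S]
{SSSS} ⇒ {SSSSS}   [S ::= S S]
{SSSSS} ⇒ {{}SSSS}   [S ::= { }]
{{}SSSS} ⇒ {{}{}SSS}   [S ::= { }]
{{}{}SSS} ⇒ {{}{}{}SS}   [S ::= { }]
{{}{}{}SS} ⇒ {{}{}{}{}S}   [S ::= { }]
{{}{}{}{}S} ⇒ {{}{}{}{}{}}   [S ::= { }]

S ⇒ {S} ⇒ {SS} ⇒ {SSS} ⇒ {SSSS} ⇒ {SSSSS} ⇒ {{}SSSS} ⇒ {{}{}SSS} ⇒ {{}{}{}SS} ⇒ {{}{}{}{}S} ⇒ {{}{}{}{}{}}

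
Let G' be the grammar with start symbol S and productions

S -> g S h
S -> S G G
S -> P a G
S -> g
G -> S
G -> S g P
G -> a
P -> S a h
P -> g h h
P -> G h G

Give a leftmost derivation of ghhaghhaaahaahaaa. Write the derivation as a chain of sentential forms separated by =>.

S => PaG   [S -> P a G]
PaG => GhGaG   [P -> G h G]
GhGaG => ShGaG   [G -> S]
ShGaG => PaGhGaG   [S -> P a G]
PaGhGaG => ghhaGhGaG   [P -> g h h]
ghhaGhGaG => ghhaShGaG   [G -> S]
ghhaShGaG => ghhaPaGhGaG   [S -> P a G]
ghhaPaGhGaG => ghhaSahaGhGaG   [P -> S a h]
ghhaSahaGhGaG => ghhaPaGahaGhGaG   [S -> P a G]
ghhaPaGahaGhGaG => ghhaghhaGahaGhGaG   [P -> g h h]
ghhaghhaGahaGhGaG => ghhaghhaaahaGhGaG   [G -> a]
ghhaghhaaahaGhGaG => ghhaghhaaahaahGaG   [G -> a]
ghhaghhaaahaahGaG => ghhaghhaaahaahaaG   [G -> a]
ghhaghhaaahaahaaG => ghhaghhaaahaahaaa   [G -> a]

S => PaG => GhGaG => ShGaG => PaGhGaG => ghhaGhGaG => ghhaShGaG => ghhaPaGhGaG => ghhaSahaGhGaG => ghhaPaGahaGhGaG => ghhaghhaGahaGhGaG => ghhaghhaaahaGhGaG => ghhaghhaaahaahGaG => ghhaghhaaahaahaaG => ghhaghhaaahaahaaa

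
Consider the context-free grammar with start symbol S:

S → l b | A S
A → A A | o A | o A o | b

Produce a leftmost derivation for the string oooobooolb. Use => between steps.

S => AS   [S → A S]
AS => oAoS   [A → o A o]
oAoS => ooAoS   [A → o A]
ooAoS => oooAooS   [A → o A o]
oooAooS => ooooAoooS   [A → o A o]
ooooAoooS => ooooboooS   [A → b]
ooooboooS => oooobooolb   [S → l b]

S => AS => oAoS => ooAoS => oooAooS => ooooAoooS => ooooboooS => oooobooolb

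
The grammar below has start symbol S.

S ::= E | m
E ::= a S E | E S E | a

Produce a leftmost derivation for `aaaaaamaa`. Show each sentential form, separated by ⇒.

S⇒E⇒aSE⇒aEE⇒aESEE⇒aaSESEE⇒aaEESEE⇒aaaSEESEE⇒aaaEEESEE⇒aaaaEESEE⇒aaaaaESEE⇒aaaaaaSEE⇒aaaaaamEE⇒aaaaaamaE⇒aaaaaamaa

S ⇒ E   [S ::= E]
E ⇒ aSE   [E ::= a S E]
aSE ⇒ aEE   [S ::= E]
aEE ⇒ aESEE   [E ::= E S E]
aESEE ⇒ aaSESEE   [E ::= a S E]
aaSESEE ⇒ aaEESEE   [S ::= E]
aaEESEE ⇒ aaaSEESEE   [E ::= a S E]
aaaSEESEE ⇒ aaaEEESEE   [S ::= E]
aaaEEESEE ⇒ aaaaEESEE   [E ::= a]
aaaaEESEE ⇒ aaaaaESEE   [E ::= a]
aaaaaESEE ⇒ aaaaaaSEE   [E ::= a]
aaaaaaSEE ⇒ aaaaaamEE   [S ::= m]
aaaaaamEE ⇒ aaaaaamaE   [E ::= a]
aaaaaamaE ⇒ aaaaaamaa   [E ::= a]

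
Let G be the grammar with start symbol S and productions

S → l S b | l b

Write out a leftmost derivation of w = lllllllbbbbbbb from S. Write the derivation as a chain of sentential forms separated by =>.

S => lSb => llSbb => lllSbbb => llllSbbbb => lllllSbbbbb => llllllSbbbbbb => lllllllbbbbbbb

S => lSb   [S → l S b]
lSb => llSbb   [S → l S b]
llSbb => lllSbbb   [S → l S b]
lllSbbb => llllSbbbb   [S → l S b]
llllSbbbb => lllllSbbbbb   [S → l S b]
lllllSbbbbb => llllllSbbbbbb   [S → l S b]
llllllSbbbbbb => lllllllbbbbbbb   [S → l b]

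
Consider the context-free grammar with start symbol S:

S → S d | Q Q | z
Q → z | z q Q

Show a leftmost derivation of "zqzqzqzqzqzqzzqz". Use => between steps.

S=>QQ=>zqQQ=>zqzqQQ=>zqzqzqQQ=>zqzqzqzqQQ=>zqzqzqzqzqQQ=>zqzqzqzqzqzqQQ=>zqzqzqzqzqzqzQ=>zqzqzqzqzqzqzzqQ=>zqzqzqzqzqzqzzqz

S => QQ   [S → Q Q]
QQ => zqQQ   [Q → z q Q]
zqQQ => zqzqQQ   [Q → z q Q]
zqzqQQ => zqzqzqQQ   [Q → z q Q]
zqzqzqQQ => zqzqzqzqQQ   [Q → z q Q]
zqzqzqzqQQ => zqzqzqzqzqQQ   [Q → z q Q]
zqzqzqzqzqQQ => zqzqzqzqzqzqQQ   [Q → z q Q]
zqzqzqzqzqzqQQ => zqzqzqzqzqzqzQ   [Q → z]
zqzqzqzqzqzqzQ => zqzqzqzqzqzqzzqQ   [Q → z q Q]
zqzqzqzqzqzqzzqQ => zqzqzqzqzqzqzzqz   [Q → z]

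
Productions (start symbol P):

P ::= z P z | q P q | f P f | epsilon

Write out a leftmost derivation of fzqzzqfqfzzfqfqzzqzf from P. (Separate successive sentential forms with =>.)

P => fPf => fzPzf => fzqPqzf => fzqzPzqzf => fzqzzPzzqzf => fzqzzqPqzzqzf => fzqzzqfPfqzzqzf => fzqzzqfqPqfqzzqzf => fzqzzqfqfPfqfqzzqzf => fzqzzqfqfzPzfqfqzzqzf => fzqzzqfqfzzfqfqzzqzf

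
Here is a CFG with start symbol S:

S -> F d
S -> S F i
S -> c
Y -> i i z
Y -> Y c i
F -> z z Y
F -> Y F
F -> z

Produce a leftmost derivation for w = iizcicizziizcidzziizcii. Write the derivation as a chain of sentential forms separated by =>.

S => SFi   [S -> S F i]
SFi => FdFi   [S -> F d]
FdFi => YFdFi   [F -> Y F]
YFdFi => YciFdFi   [Y -> Y c i]
YciFdFi => YciciFdFi   [Y -> Y c i]
YciciFdFi => iizciciFdFi   [Y -> i i z]
iizciciFdFi => iizcicizzYdFi   [F -> z z Y]
iizcicizzYdFi => iizcicizzYcidFi   [Y -> Y c i]
iizcicizzYcidFi => iizcicizziizcidFi   [Y -> i i z]
iizcicizziizcidFi => iizcicizziizcidzzYi   [F -> z z Y]
iizcicizziizcidzzYi => iizcicizziizcidzzYcii   [Y -> Y c i]
iizcicizziizcidzzYcii => iizcicizziizcidzziizcii   [Y -> i i z]

S=>SFi=>FdFi=>YFdFi=>YciFdFi=>YciciFdFi=>iizciciFdFi=>iizcicizzYdFi=>iizcicizzYcidFi=>iizcicizziizcidFi=>iizcicizziizcidzzYi=>iizcicizziizcidzzYcii=>iizcicizziizcidzziizcii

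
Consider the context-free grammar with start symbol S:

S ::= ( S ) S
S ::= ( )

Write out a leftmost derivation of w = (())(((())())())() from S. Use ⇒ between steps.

S ⇒ (S)S ⇒ (())S ⇒ (())(S)S ⇒ (())((S)S)S ⇒ (())(((S)S)S)S ⇒ (())(((())S)S)S ⇒ (())(((())())S)S ⇒ (())(((())())())S ⇒ (())(((())())())()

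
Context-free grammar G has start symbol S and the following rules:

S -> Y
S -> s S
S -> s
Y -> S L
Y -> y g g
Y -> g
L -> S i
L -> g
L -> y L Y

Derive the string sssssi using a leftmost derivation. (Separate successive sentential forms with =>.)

S => sS => ssS => sssS => sssY => sssSL => ssssL => ssssSi => sssssi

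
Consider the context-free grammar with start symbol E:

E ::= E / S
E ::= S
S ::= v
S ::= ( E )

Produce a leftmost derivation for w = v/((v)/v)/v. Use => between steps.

E => E/S   [E ::= E / S]
E/S => E/S/S   [E ::= E / S]
E/S/S => S/S/S   [E ::= S]
S/S/S => v/S/S   [S ::= v]
v/S/S => v/(E)/S   [S ::= ( E )]
v/(E)/S => v/(E/S)/S   [E ::= E / S]
v/(E/S)/S => v/(S/S)/S   [E ::= S]
v/(S/S)/S => v/((E)/S)/S   [S ::= ( E )]
v/((E)/S)/S => v/((S)/S)/S   [E ::= S]
v/((S)/S)/S => v/((v)/S)/S   [S ::= v]
v/((v)/S)/S => v/((v)/v)/S   [S ::= v]
v/((v)/v)/S => v/((v)/v)/v   [S ::= v]

E=>E/S=>E/S/S=>S/S/S=>v/S/S=>v/(E)/S=>v/(E/S)/S=>v/(S/S)/S=>v/((E)/S)/S=>v/((S)/S)/S=>v/((v)/S)/S=>v/((v)/v)/S=>v/((v)/v)/v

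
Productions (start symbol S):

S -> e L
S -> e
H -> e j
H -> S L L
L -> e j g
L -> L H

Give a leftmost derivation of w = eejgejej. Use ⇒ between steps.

S ⇒ eL   [S -> e L]
eL ⇒ eLH   [L -> L H]
eLH ⇒ eLHH   [L -> L H]
eLHH ⇒ eejgHH   [L -> e j g]
eejgHH ⇒ eejgejH   [H -> e j]
eejgejH ⇒ eejgejej   [H -> e j]

S ⇒ eL ⇒ eLH ⇒ eLHH ⇒ eejgHH ⇒ eejgejH ⇒ eejgejej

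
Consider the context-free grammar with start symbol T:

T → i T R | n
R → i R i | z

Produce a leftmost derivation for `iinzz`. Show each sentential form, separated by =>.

T => iTR   [T → i T R]
iTR => iiTRR   [T → i T R]
iiTRR => iinRR   [T → n]
iinRR => iinzR   [R → z]
iinzR => iinzz   [R → z]

T => iTR => iiTRR => iinRR => iinzR => iinzz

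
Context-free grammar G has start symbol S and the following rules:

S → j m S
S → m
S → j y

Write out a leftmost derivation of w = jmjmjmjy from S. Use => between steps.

S => jmS   [S → j m S]
jmS => jmjmS   [S → j m S]
jmjmS => jmjmjmS   [S → j m S]
jmjmjmS => jmjmjmjy   [S → j y]

S => jmS => jmjmS => jmjmjmS => jmjmjmjy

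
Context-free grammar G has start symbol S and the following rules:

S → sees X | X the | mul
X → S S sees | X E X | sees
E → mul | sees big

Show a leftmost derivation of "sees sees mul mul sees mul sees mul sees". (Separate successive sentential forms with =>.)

S => sees X   [S → sees X]
sees X => sees X E X   [X → X E X]
sees X E X => sees S S sees E X   [X → S S sees]
sees S S sees E X => sees sees X S sees E X   [S → sees X]
sees sees X S sees E X => sees sees S S sees S sees E X   [X → S S sees]
sees sees S S sees S sees E X => sees sees mul S sees S sees E X   [S → mul]
sees sees mul S sees S sees E X => sees sees mul mul sees S sees E X   [S → mul]
sees sees mul mul sees S sees E X => sees sees mul mul sees mul sees E X   [S → mul]
sees sees mul mul sees mul sees E X => sees sees mul mul sees mul sees mul X   [E → mul]
sees sees mul mul sees mul sees mul X => sees sees mul mul sees mul sees mul sees   [X → sees]

S => sees X => sees X E X => sees S S sees E X => sees sees X S sees E X => sees sees S S sees S sees E X => sees sees mul S sees S sees E X => sees sees mul mul sees S sees E X => sees sees mul mul sees mul sees E X => sees sees mul mul sees mul sees mul X => sees sees mul mul sees mul sees mul sees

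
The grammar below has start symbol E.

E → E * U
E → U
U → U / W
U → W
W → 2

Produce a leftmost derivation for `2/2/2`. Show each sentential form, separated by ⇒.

E⇒U⇒U/W⇒U/W/W⇒W/W/W⇒2/W/W⇒2/2/W⇒2/2/2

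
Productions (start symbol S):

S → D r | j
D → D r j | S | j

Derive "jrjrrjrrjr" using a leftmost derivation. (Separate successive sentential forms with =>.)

S => Dr   [S → D r]
Dr => Drjr   [D → D r j]
Drjr => Srjr   [D → S]
Srjr => Drrjr   [S → D r]
Drrjr => Drjrrjr   [D → D r j]
Drjrrjr => Srjrrjr   [D → S]
Srjrrjr => Drrjrrjr   [S → D r]
Drrjrrjr => Drjrrjrrjr   [D → D r j]
Drjrrjrrjr => jrjrrjrrjr   [D → j]

S => Dr => Drjr => Srjr => Drrjr => Drjrrjr => Srjrrjr => Drrjrrjr => Drjrrjrrjr => jrjrrjrrjr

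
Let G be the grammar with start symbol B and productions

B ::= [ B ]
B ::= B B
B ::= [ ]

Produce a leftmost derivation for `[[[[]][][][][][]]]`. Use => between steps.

B=>[B]=>[[B]]=>[[BB]]=>[[BBB]]=>[[BBBB]]=>[[BBBBB]]=>[[BBBBBB]]=>[[[B]BBBBB]]=>[[[[]]BBBBB]]=>[[[[]][]BBBB]]=>[[[[]][][]BBB]]=>[[[[]][][][]BB]]=>[[[[]][][][][]B]]=>[[[[]][][][][][]]]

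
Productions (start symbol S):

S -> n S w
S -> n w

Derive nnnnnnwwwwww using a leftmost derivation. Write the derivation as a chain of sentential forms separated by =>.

S => nSw   [S -> n S w]
nSw => nnSww   [S -> n S w]
nnSww => nnnSwww   [S -> n S w]
nnnSwww => nnnnSwwww   [S -> n S w]
nnnnSwwww => nnnnnSwwwww   [S -> n S w]
nnnnnSwwwww => nnnnnnwwwwww   [S -> n w]

S => nSw => nnSww => nnnSwww => nnnnSwwww => nnnnnSwwwww => nnnnnnwwwwww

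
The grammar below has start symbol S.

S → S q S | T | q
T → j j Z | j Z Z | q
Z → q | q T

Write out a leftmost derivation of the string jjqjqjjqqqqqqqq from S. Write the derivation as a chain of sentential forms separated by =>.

S => SqS   [S → S q S]
SqS => SqSqS   [S → S q S]
SqSqS => SqSqSqS   [S → S q S]
SqSqSqS => TqSqSqS   [S → T]
TqSqSqS => jjZqSqSqS   [T → j j Z]
jjZqSqSqS => jjqTqSqSqS   [Z → q T]
jjqTqSqSqS => jjqjZZqSqSqS   [T → j Z Z]
jjqjZZqSqSqS => jjqjqTZqSqSqS   [Z → q T]
jjqjqTZqSqSqS => jjqjqjjZZqSqSqS   [T → j j Z]
jjqjqjjZZqSqSqS => jjqjqjjqZqSqSqS   [Z → q]
jjqjqjjqZqSqSqS => jjqjqjjqqqSqSqS   [Z → q]
jjqjqjjqqqSqSqS => jjqjqjjqqqqqSqS   [S → q]
jjqjqjjqqqqqSqS => jjqjqjjqqqqqqqS   [S → q]
jjqjqjjqqqqqqqS => jjqjqjjqqqqqqqq   [S → q]

S => SqS => SqSqS => SqSqSqS => TqSqSqS => jjZqSqSqS => jjqTqSqSqS => jjqjZZqSqSqS => jjqjqTZqSqSqS => jjqjqjjZZqSqSqS => jjqjqjjqZqSqSqS => jjqjqjjqqqSqSqS => jjqjqjjqqqqqSqS => jjqjqjjqqqqqqqS => jjqjqjjqqqqqqqq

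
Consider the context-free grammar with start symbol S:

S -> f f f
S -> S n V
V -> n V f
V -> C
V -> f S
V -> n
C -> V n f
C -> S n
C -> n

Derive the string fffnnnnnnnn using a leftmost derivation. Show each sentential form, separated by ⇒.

S ⇒ SnV ⇒ SnVnV ⇒ SnVnVnV ⇒ SnVnVnVnV ⇒ fffnVnVnVnV ⇒ fffnnnVnVnV ⇒ fffnnnnnVnV ⇒ fffnnnnnnnV ⇒ fffnnnnnnnn

S ⇒ SnV   [S -> S n V]
SnV ⇒ SnVnV   [S -> S n V]
SnVnV ⇒ SnVnVnV   [S -> S n V]
SnVnVnV ⇒ SnVnVnVnV   [S -> S n V]
SnVnVnVnV ⇒ fffnVnVnVnV   [S -> f f f]
fffnVnVnVnV ⇒ fffnnnVnVnV   [V -> n]
fffnnnVnVnV ⇒ fffnnnnnVnV   [V -> n]
fffnnnnnVnV ⇒ fffnnnnnnnV   [V -> n]
fffnnnnnnnV ⇒ fffnnnnnnnn   [V -> n]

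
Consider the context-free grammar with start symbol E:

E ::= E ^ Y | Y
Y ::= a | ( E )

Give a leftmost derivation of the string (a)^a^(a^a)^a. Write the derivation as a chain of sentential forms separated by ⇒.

E⇒E^Y⇒E^Y^Y⇒E^Y^Y^Y⇒Y^Y^Y^Y⇒(E)^Y^Y^Y⇒(Y)^Y^Y^Y⇒(a)^Y^Y^Y⇒(a)^a^Y^Y⇒(a)^a^(E)^Y⇒(a)^a^(E^Y)^Y⇒(a)^a^(Y^Y)^Y⇒(a)^a^(a^Y)^Y⇒(a)^a^(a^a)^Y⇒(a)^a^(a^a)^a

E ⇒ E^Y   [E ::= E ^ Y]
E^Y ⇒ E^Y^Y   [E ::= E ^ Y]
E^Y^Y ⇒ E^Y^Y^Y   [E ::= E ^ Y]
E^Y^Y^Y ⇒ Y^Y^Y^Y   [E ::= Y]
Y^Y^Y^Y ⇒ (E)^Y^Y^Y   [Y ::= ( E )]
(E)^Y^Y^Y ⇒ (Y)^Y^Y^Y   [E ::= Y]
(Y)^Y^Y^Y ⇒ (a)^Y^Y^Y   [Y ::= a]
(a)^Y^Y^Y ⇒ (a)^a^Y^Y   [Y ::= a]
(a)^a^Y^Y ⇒ (a)^a^(E)^Y   [Y ::= ( E )]
(a)^a^(E)^Y ⇒ (a)^a^(E^Y)^Y   [E ::= E ^ Y]
(a)^a^(E^Y)^Y ⇒ (a)^a^(Y^Y)^Y   [E ::= Y]
(a)^a^(Y^Y)^Y ⇒ (a)^a^(a^Y)^Y   [Y ::= a]
(a)^a^(a^Y)^Y ⇒ (a)^a^(a^a)^Y   [Y ::= a]
(a)^a^(a^a)^Y ⇒ (a)^a^(a^a)^a   [Y ::= a]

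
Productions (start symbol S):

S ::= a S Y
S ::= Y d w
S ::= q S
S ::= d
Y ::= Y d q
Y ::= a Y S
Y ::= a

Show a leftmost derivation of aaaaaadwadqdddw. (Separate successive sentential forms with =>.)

S => Ydw => aYSdw => aaYSSdw => aaaYSSSdw => aaaaSSSdw => aaaaaSYSSdw => aaaaaYdwYSSdw => aaaaaadwYSSdw => aaaaaadwYdqSSdw => aaaaaadwadqSSdw => aaaaaadwadqdSdw => aaaaaadwadqdddw

S => Ydw   [S ::= Y d w]
Ydw => aYSdw   [Y ::= a Y S]
aYSdw => aaYSSdw   [Y ::= a Y S]
aaYSSdw => aaaYSSSdw   [Y ::= a Y S]
aaaYSSSdw => aaaaSSSdw   [Y ::= a]
aaaaSSSdw => aaaaaSYSSdw   [S ::= a S Y]
aaaaaSYSSdw => aaaaaYdwYSSdw   [S ::= Y d w]
aaaaaYdwYSSdw => aaaaaadwYSSdw   [Y ::= a]
aaaaaadwYSSdw => aaaaaadwYdqSSdw   [Y ::= Y d q]
aaaaaadwYdqSSdw => aaaaaadwadqSSdw   [Y ::= a]
aaaaaadwadqSSdw => aaaaaadwadqdSdw   [S ::= d]
aaaaaadwadqdSdw => aaaaaadwadqdddw   [S ::= d]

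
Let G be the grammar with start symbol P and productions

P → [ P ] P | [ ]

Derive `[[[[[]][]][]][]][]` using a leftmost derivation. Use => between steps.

P => [P]P   [P → [ P ] P]
[P]P => [[P]P]P   [P → [ P ] P]
[[P]P]P => [[[P]P]P]P   [P → [ P ] P]
[[[P]P]P]P => [[[[P]P]P]P]P   [P → [ P ] P]
[[[[P]P]P]P]P => [[[[[]]P]P]P]P   [P → [ ]]
[[[[[]]P]P]P]P => [[[[[]][]]P]P]P   [P → [ ]]
[[[[[]][]]P]P]P => [[[[[]][]][]]P]P   [P → [ ]]
[[[[[]][]][]]P]P => [[[[[]][]][]][]]P   [P → [ ]]
[[[[[]][]][]][]]P => [[[[[]][]][]][]][]   [P → [ ]]

P => [P]P => [[P]P]P => [[[P]P]P]P => [[[[P]P]P]P]P => [[[[[]]P]P]P]P => [[[[[]][]]P]P]P => [[[[[]][]][]]P]P => [[[[[]][]][]][]]P => [[[[[]][]][]][]][]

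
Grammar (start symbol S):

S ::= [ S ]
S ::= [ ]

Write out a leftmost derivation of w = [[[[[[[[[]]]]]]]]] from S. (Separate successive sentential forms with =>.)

S => [S]   [S ::= [ S ]]
[S] => [[S]]   [S ::= [ S ]]
[[S]] => [[[S]]]   [S ::= [ S ]]
[[[S]]] => [[[[S]]]]   [S ::= [ S ]]
[[[[S]]]] => [[[[[S]]]]]   [S ::= [ S ]]
[[[[[S]]]]] => [[[[[[S]]]]]]   [S ::= [ S ]]
[[[[[[S]]]]]] => [[[[[[[S]]]]]]]   [S ::= [ S ]]
[[[[[[[S]]]]]]] => [[[[[[[[S]]]]]]]]   [S ::= [ S ]]
[[[[[[[[S]]]]]]]] => [[[[[[[[[]]]]]]]]]   [S ::= [ ]]

S=>[S]=>[[S]]=>[[[S]]]=>[[[[S]]]]=>[[[[[S]]]]]=>[[[[[[S]]]]]]=>[[[[[[[S]]]]]]]=>[[[[[[[[S]]]]]]]]=>[[[[[[[[[]]]]]]]]]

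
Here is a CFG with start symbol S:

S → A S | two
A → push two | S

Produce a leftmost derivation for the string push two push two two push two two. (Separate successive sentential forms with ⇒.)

S ⇒ A S ⇒ S S ⇒ A S S ⇒ push two S S ⇒ push two A S S ⇒ push two push two S S ⇒ push two push two two S ⇒ push two push two two A S ⇒ push two push two two push two S ⇒ push two push two two push two two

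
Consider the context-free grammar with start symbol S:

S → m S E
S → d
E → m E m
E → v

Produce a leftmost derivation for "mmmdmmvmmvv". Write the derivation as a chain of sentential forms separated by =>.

S => mSE => mmSEE => mmmSEEE => mmmdEEE => mmmdmEmEE => mmmdmmEmmEE => mmmdmmvmmEE => mmmdmmvmmvE => mmmdmmvmmvv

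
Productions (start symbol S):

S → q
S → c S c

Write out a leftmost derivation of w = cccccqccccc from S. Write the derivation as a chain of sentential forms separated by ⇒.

S ⇒ cSc   [S → c S c]
cSc ⇒ ccScc   [S → c S c]
ccScc ⇒ cccSccc   [S → c S c]
cccSccc ⇒ ccccScccc   [S → c S c]
ccccScccc ⇒ cccccSccccc   [S → c S c]
cccccSccccc ⇒ cccccqccccc   [S → q]

S⇒cSc⇒ccScc⇒cccSccc⇒ccccScccc⇒cccccSccccc⇒cccccqccccc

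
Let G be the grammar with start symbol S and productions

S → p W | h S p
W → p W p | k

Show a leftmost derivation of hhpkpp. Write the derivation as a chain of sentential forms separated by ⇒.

S⇒hSp⇒hhSpp⇒hhpWpp⇒hhpkpp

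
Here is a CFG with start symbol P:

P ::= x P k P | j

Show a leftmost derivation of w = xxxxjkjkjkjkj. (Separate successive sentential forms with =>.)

P=>xPkP=>xxPkPkP=>xxxPkPkPkP=>xxxxPkPkPkPkP=>xxxxjkPkPkPkP=>xxxxjkjkPkPkP=>xxxxjkjkjkPkP=>xxxxjkjkjkjkP=>xxxxjkjkjkjkj

P => xPkP   [P ::= x P k P]
xPkP => xxPkPkP   [P ::= x P k P]
xxPkPkP => xxxPkPkPkP   [P ::= x P k P]
xxxPkPkPkP => xxxxPkPkPkPkP   [P ::= x P k P]
xxxxPkPkPkPkP => xxxxjkPkPkPkP   [P ::= j]
xxxxjkPkPkPkP => xxxxjkjkPkPkP   [P ::= j]
xxxxjkjkPkPkP => xxxxjkjkjkPkP   [P ::= j]
xxxxjkjkjkPkP => xxxxjkjkjkjkP   [P ::= j]
xxxxjkjkjkjkP => xxxxjkjkjkjkj   [P ::= j]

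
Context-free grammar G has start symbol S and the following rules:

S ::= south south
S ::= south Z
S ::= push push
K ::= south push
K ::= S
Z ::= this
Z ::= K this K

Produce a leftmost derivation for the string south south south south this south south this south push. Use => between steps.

S => south Z => south K this K => south S this K => south south Z this K => south south K this K this K => south south S this K this K => south south south south this K this K => south south south south this S this K => south south south south this south south this K => south south south south this south south this south push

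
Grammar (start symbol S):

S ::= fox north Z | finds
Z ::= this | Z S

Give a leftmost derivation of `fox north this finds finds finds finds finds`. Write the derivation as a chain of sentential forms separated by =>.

S => fox north Z   [S ::= fox north Z]
fox north Z => fox north Z S   [Z ::= Z S]
fox north Z S => fox north Z S S   [Z ::= Z S]
fox north Z S S => fox north Z S S S   [Z ::= Z S]
fox north Z S S S => fox north Z S S S S   [Z ::= Z S]
fox north Z S S S S => fox north Z S S S S S   [Z ::= Z S]
fox north Z S S S S S => fox north this S S S S S   [Z ::= this]
fox north this S S S S S => fox north this finds S S S S   [S ::= finds]
fox north this finds S S S S => fox north this finds finds S S S   [S ::= finds]
fox north this finds finds S S S => fox north this finds finds finds S S   [S ::= finds]
fox north this finds finds finds S S => fox north this finds finds finds finds S   [S ::= finds]
fox north this finds finds finds finds S => fox north this finds finds finds finds finds   [S ::= finds]

S => fox north Z => fox north Z S => fox north Z S S => fox north Z S S S => fox north Z S S S S => fox north Z S S S S S => fox north this S S S S S => fox north this finds S S S S => fox north this finds finds S S S => fox north this finds finds finds S S => fox north this finds finds finds finds S => fox north this finds finds finds finds finds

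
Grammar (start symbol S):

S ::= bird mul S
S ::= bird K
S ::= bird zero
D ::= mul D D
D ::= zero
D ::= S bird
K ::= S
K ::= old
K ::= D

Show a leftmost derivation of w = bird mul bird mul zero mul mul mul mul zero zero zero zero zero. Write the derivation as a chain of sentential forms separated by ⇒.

S ⇒ bird mul S ⇒ bird mul bird K ⇒ bird mul bird D ⇒ bird mul bird mul D D ⇒ bird mul bird mul zero D ⇒ bird mul bird mul zero mul D D ⇒ bird mul bird mul zero mul mul D D D ⇒ bird mul bird mul zero mul mul mul D D D D ⇒ bird mul bird mul zero mul mul mul mul D D D D D ⇒ bird mul bird mul zero mul mul mul mul zero D D D D ⇒ bird mul bird mul zero mul mul mul mul zero zero D D D ⇒ bird mul bird mul zero mul mul mul mul zero zero zero D D ⇒ bird mul bird mul zero mul mul mul mul zero zero zero zero D ⇒ bird mul bird mul zero mul mul mul mul zero zero zero zero zero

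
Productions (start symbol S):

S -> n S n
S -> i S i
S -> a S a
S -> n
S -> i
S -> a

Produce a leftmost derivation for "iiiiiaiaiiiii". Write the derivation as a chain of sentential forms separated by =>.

S=>iSi=>iiSii=>iiiSiii=>iiiiSiiii=>iiiiiSiiiii=>iiiiiaSaiiiii=>iiiiiaiaiiiii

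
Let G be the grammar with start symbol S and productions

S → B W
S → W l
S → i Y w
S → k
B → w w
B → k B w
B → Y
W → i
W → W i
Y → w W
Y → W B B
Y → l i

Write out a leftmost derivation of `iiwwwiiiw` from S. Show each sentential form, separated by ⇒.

S⇒iYw⇒iWBBw⇒iiBBw⇒iiwwBw⇒iiwwYw⇒iiwwwWw⇒iiwwwWiw⇒iiwwwWiiw⇒iiwwwiiiw

S ⇒ iYw   [S → i Y w]
iYw ⇒ iWBBw   [Y → W B B]
iWBBw ⇒ iiBBw   [W → i]
iiBBw ⇒ iiwwBw   [B → w w]
iiwwBw ⇒ iiwwYw   [B → Y]
iiwwYw ⇒ iiwwwWw   [Y → w W]
iiwwwWw ⇒ iiwwwWiw   [W → W i]
iiwwwWiw ⇒ iiwwwWiiw   [W → W i]
iiwwwWiiw ⇒ iiwwwiiiw   [W → i]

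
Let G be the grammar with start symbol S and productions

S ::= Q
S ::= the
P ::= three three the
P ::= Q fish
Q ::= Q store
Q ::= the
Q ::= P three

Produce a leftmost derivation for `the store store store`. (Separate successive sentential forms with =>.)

S => Q => Q store => Q store store => Q store store store => the store store store

S => Q   [S ::= Q]
Q => Q store   [Q ::= Q store]
Q store => Q store store   [Q ::= Q store]
Q store store => Q store store store   [Q ::= Q store]
Q store store store => the store store store   [Q ::= the]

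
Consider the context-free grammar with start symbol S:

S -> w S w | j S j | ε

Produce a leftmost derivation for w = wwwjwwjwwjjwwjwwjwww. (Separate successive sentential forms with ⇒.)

S ⇒ wSw   [S -> w S w]
wSw ⇒ wwSww   [S -> w S w]
wwSww ⇒ wwwSwww   [S -> w S w]
wwwSwww ⇒ wwwjSjwww   [S -> j S j]
wwwjSjwww ⇒ wwwjwSwjwww   [S -> w S w]
wwwjwSwjwww ⇒ wwwjwwSwwjwww   [S -> w S w]
wwwjwwSwwjwww ⇒ wwwjwwjSjwwjwww   [S -> j S j]
wwwjwwjSjwwjwww ⇒ wwwjwwjwSwjwwjwww   [S -> w S w]
wwwjwwjwSwjwwjwww ⇒ wwwjwwjwwSwwjwwjwww   [S -> w S w]
wwwjwwjwwSwwjwwjwww ⇒ wwwjwwjwwjSjwwjwwjwww   [S -> j S j]
wwwjwwjwwjSjwwjwwjwww ⇒ wwwjwwjwwjjwwjwwjwww   [S -> ε]

S ⇒ wSw ⇒ wwSww ⇒ wwwSwww ⇒ wwwjSjwww ⇒ wwwjwSwjwww ⇒ wwwjwwSwwjwww ⇒ wwwjwwjSjwwjwww ⇒ wwwjwwjwSwjwwjwww ⇒ wwwjwwjwwSwwjwwjwww ⇒ wwwjwwjwwjSjwwjwwjwww ⇒ wwwjwwjwwjjwwjwwjwww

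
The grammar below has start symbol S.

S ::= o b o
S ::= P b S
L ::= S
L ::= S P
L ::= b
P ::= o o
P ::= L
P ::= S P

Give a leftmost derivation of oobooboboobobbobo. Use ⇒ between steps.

S ⇒ PbS   [S ::= P b S]
PbS ⇒ SPbS   [P ::= S P]
SPbS ⇒ PbSPbS   [S ::= P b S]
PbSPbS ⇒ oobSPbS   [P ::= o o]
oobSPbS ⇒ oobPbSPbS   [S ::= P b S]
oobPbSPbS ⇒ ooboobSPbS   [P ::= o o]
ooboobSPbS ⇒ oobooboboPbS   [S ::= o b o]
oobooboboPbS ⇒ oobooboboSPbS   [P ::= S P]
oobooboboSPbS ⇒ ooboobobooboPbS   [S ::= o b o]
ooboobobooboPbS ⇒ ooboobobooboLbS   [P ::= L]
ooboobobooboLbS ⇒ oobooboboobobbS   [L ::= b]
oobooboboobobbS ⇒ oobooboboobobbobo   [S ::= o b o]

S ⇒ PbS ⇒ SPbS ⇒ PbSPbS ⇒ oobSPbS ⇒ oobPbSPbS ⇒ ooboobSPbS ⇒ oobooboboPbS ⇒ oobooboboSPbS ⇒ ooboobobooboPbS ⇒ ooboobobooboLbS ⇒ oobooboboobobbS ⇒ oobooboboobobbobo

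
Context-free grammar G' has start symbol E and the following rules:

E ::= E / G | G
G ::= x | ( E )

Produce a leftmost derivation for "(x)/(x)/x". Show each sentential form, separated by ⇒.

E ⇒ E/G ⇒ E/G/G ⇒ G/G/G ⇒ (E)/G/G ⇒ (G)/G/G ⇒ (x)/G/G ⇒ (x)/(E)/G ⇒ (x)/(G)/G ⇒ (x)/(x)/G ⇒ (x)/(x)/x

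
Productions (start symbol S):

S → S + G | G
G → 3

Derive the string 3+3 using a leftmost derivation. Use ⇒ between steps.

S ⇒ S+G ⇒ G+G ⇒ 3+G ⇒ 3+3

S ⇒ S+G   [S → S + G]
S+G ⇒ G+G   [S → G]
G+G ⇒ 3+G   [G → 3]
3+G ⇒ 3+3   [G → 3]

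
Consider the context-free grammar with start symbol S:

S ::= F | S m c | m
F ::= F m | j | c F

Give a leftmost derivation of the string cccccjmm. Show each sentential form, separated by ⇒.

S ⇒ F   [S ::= F]
F ⇒ cF   [F ::= c F]
cF ⇒ cFm   [F ::= F m]
cFm ⇒ cFmm   [F ::= F m]
cFmm ⇒ ccFmm   [F ::= c F]
ccFmm ⇒ cccFmm   [F ::= c F]
cccFmm ⇒ ccccFmm   [F ::= c F]
ccccFmm ⇒ cccccFmm   [F ::= c F]
cccccFmm ⇒ cccccjmm   [F ::= j]

S ⇒ F ⇒ cF ⇒ cFm ⇒ cFmm ⇒ ccFmm ⇒ cccFmm ⇒ ccccFmm ⇒ cccccFmm ⇒ cccccjmm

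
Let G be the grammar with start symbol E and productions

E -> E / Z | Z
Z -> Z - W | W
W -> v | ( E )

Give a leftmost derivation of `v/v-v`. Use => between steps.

E => E/Z   [E -> E / Z]
E/Z => Z/Z   [E -> Z]
Z/Z => W/Z   [Z -> W]
W/Z => v/Z   [W -> v]
v/Z => v/Z-W   [Z -> Z - W]
v/Z-W => v/W-W   [Z -> W]
v/W-W => v/v-W   [W -> v]
v/v-W => v/v-v   [W -> v]

E => E/Z => Z/Z => W/Z => v/Z => v/Z-W => v/W-W => v/v-W => v/v-v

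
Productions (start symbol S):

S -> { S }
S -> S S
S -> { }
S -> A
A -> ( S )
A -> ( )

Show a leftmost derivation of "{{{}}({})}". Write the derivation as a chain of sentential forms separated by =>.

S=>{S}=>{SS}=>{{S}S}=>{{{}}S}=>{{{}}A}=>{{{}}(S)}=>{{{}}({})}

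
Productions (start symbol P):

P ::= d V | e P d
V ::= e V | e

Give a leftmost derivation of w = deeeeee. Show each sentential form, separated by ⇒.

P ⇒ dV ⇒ deV ⇒ deeV ⇒ deeeV ⇒ deeeeV ⇒ deeeeeV ⇒ deeeeee

P ⇒ dV   [P ::= d V]
dV ⇒ deV   [V ::= e V]
deV ⇒ deeV   [V ::= e V]
deeV ⇒ deeeV   [V ::= e V]
deeeV ⇒ deeeeV   [V ::= e V]
deeeeV ⇒ deeeeeV   [V ::= e V]
deeeeeV ⇒ deeeeee   [V ::= e]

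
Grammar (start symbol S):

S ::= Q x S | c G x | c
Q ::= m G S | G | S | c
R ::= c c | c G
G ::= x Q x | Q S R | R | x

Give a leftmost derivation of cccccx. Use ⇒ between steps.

S ⇒ cGx ⇒ cQSRx ⇒ ccSRx ⇒ cccRx ⇒ cccccx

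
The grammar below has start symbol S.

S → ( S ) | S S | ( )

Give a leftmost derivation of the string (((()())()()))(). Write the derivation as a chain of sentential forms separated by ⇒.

S⇒SS⇒(S)S⇒((S))S⇒((SS))S⇒((SSS))S⇒(((S)SS))S⇒(((SS)SS))S⇒(((()S)SS))S⇒(((()())SS))S⇒(((()())()S))S⇒(((()())()()))S⇒(((()())()()))()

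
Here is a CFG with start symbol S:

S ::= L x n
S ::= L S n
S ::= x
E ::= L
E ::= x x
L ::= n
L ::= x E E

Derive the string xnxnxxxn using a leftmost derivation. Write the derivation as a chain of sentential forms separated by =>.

S => LSn   [S ::= L S n]
LSn => xEESn   [L ::= x E E]
xEESn => xLESn   [E ::= L]
xLESn => xnESn   [L ::= n]
xnESn => xnLSn   [E ::= L]
xnLSn => xnxEESn   [L ::= x E E]
xnxEESn => xnxLESn   [E ::= L]
xnxLESn => xnxnESn   [L ::= n]
xnxnESn => xnxnxxSn   [E ::= x x]
xnxnxxSn => xnxnxxxn   [S ::= x]

S => LSn => xEESn => xLESn => xnESn => xnLSn => xnxEESn => xnxLESn => xnxnESn => xnxnxxSn => xnxnxxxn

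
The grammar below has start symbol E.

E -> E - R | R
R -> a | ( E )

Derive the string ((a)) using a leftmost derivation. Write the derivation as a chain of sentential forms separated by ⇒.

E ⇒ R ⇒ (E) ⇒ (R) ⇒ ((E)) ⇒ ((R)) ⇒ ((a))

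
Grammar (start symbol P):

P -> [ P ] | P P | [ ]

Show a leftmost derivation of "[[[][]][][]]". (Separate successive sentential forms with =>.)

P => [P] => [PP] => [PPP] => [[P]PP] => [[PP]PP] => [[[]P]PP] => [[[][]]PP] => [[[][]][]P] => [[[][]][][]]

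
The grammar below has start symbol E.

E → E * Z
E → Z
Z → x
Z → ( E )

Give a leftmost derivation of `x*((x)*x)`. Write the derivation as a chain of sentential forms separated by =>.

E => E*Z   [E → E * Z]
E*Z => Z*Z   [E → Z]
Z*Z => x*Z   [Z → x]
x*Z => x*(E)   [Z → ( E )]
x*(E) => x*(E*Z)   [E → E * Z]
x*(E*Z) => x*(Z*Z)   [E → Z]
x*(Z*Z) => x*((E)*Z)   [Z → ( E )]
x*((E)*Z) => x*((Z)*Z)   [E → Z]
x*((Z)*Z) => x*((x)*Z)   [Z → x]
x*((x)*Z) => x*((x)*x)   [Z → x]

E=>E*Z=>Z*Z=>x*Z=>x*(E)=>x*(E*Z)=>x*(Z*Z)=>x*((E)*Z)=>x*((Z)*Z)=>x*((x)*Z)=>x*((x)*x)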